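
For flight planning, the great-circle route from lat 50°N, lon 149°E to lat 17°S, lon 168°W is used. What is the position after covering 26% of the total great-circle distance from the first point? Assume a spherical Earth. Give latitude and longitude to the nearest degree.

≈ lat 34°N, lon 165°E

From cos δ = sin φ₁ sin φ₂ + cos φ₁ cos φ₂ cos Δλ, the central angle is δ ≈ 1.343 rad (77.0°).
Interpolate at f = 0.26 with slerp weights a = sin((1−f)δ)/sin δ ≈ 0.860, b = sin(fδ)/sin δ ≈ 0.351.
p = a·p₁ + b·p₂ ≈ (-0.803, 0.215, 0.556); φ = arcsin(p_z) ≈ 33.81°, λ = atan2(p_y, p_x) ≈ 165.00°.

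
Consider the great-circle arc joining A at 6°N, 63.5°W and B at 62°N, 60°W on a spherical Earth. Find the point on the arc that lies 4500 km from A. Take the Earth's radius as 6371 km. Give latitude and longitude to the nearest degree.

Convert each endpoint to a unit vector on the sphere (x = cos φ cos λ, y = cos φ sin λ, z = sin φ).
The central angle between the endpoints is δ = arccos(p₁·p₂) ≈ 0.978 rad (56.1°). The total great-circle distance is δ·R ≈ 0.978 × 6371 ≈ 6234 km, so the target fraction is f = 4500/6234 ≈ 0.722.
Interpolate at f ≈ 0.722 with slerp weights a = sin((1−f)δ)/sin δ ≈ 0.324, b = sin(fδ)/sin δ ≈ 0.782.
p = a·p₁ + b·p₂ ≈ (0.327, -0.606, 0.725); φ = arcsin(p_z) ≈ 46.44°, λ = atan2(p_y, p_x) ≈ -61.64°.

≈ 46°N, 62°W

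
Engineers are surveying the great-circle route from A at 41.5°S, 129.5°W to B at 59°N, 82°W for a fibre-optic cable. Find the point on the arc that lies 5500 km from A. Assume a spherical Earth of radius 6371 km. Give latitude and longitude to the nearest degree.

Convert each endpoint to a unit vector on the sphere (x = cos φ cos λ, y = cos φ sin λ, z = sin φ).
The central angle between the endpoints is δ = arccos(p₁·p₂) ≈ 1.883 rad (107.9°). The total great-circle distance is δ·R ≈ 1.883 × 6371 ≈ 11998 km, so the target fraction is f = 5500/11998 ≈ 0.458.
Interpolate at f ≈ 0.458 with slerp weights a = sin((1−f)δ)/sin δ ≈ 0.895, b = sin(fδ)/sin δ ≈ 0.799.
p = a·p₁ + b·p₂ ≈ (-0.369, -0.925, 0.091); φ = arcsin(p_z) ≈ 5.24°, λ = atan2(p_y, p_x) ≈ -111.77°.

≈ 5°N, 112°W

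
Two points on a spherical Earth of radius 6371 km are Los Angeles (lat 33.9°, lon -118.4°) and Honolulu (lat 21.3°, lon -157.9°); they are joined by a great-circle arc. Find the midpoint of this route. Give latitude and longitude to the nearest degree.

Convert each endpoint to a unit vector on the sphere (x = cos φ cos λ, y = cos φ sin λ, z = sin φ).
The central angle between the endpoints is δ = arccos(p₁·p₂) ≈ 0.645 rad (36.9°).
Interpolate at f = 1/2 with slerp weights a = sin((1−f)δ)/sin δ ≈ 0.527, b = sin(fδ)/sin δ ≈ 0.527.
p = a·p₁ + b·p₂ ≈ (-0.663, -0.570, 0.486); φ = arcsin(p_z) ≈ 29.05°, λ = atan2(p_y, p_x) ≈ -139.34°.

≈ lat 29°, lon -139°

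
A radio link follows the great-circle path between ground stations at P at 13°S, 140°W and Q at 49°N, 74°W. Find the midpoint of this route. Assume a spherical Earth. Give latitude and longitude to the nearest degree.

Convert each endpoint to a unit vector on the sphere (x = cos φ cos λ, y = cos φ sin λ, z = sin φ).
The central angle between the endpoints is δ = arccos(p₁·p₂) ≈ 1.480 rad (84.8°).
Interpolate at f = 1/2 with slerp weights a = sin((1−f)δ)/sin δ ≈ 0.677, b = sin(fδ)/sin δ ≈ 0.677.
p = a·p₁ + b·p₂ ≈ (-0.383, -0.851, 0.359); φ = arcsin(p_z) ≈ 21.02°, λ = atan2(p_y, p_x) ≈ -114.23°.

≈ 21°N, 114°W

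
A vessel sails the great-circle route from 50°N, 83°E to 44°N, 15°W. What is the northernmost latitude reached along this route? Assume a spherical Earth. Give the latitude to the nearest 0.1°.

The great circle lies in the plane with unit normal n̂ = (p₁ × p₂)/|p₁ × p₂|.
Here n̂_z ≈ -0.518; the vertex latitude is φ_max = arccos|n̂_z| ≈ 58.8°.
Check via Clairaut: cos φ_max = |cos φ₁| · sin C = cos(50.0°)·sin(53.7°) ≈ 0.518, again giving ≈ 58.8°.

≈ 58.8°N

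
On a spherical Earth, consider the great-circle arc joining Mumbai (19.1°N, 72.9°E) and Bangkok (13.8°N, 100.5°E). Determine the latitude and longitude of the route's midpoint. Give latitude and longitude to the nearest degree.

≈ 17°N, 87°E

The haversine formula gives a central angle δ ≈ 0.471 rad (27.0°) between the endpoints.
Interpolate at f = 1/2 with slerp weights a = sin((1−f)δ)/sin δ ≈ 0.514, b = sin(fδ)/sin δ ≈ 0.514.
p = a·p₁ + b·p₂ ≈ (0.052, 0.955, 0.291); φ = arcsin(p_z) ≈ 16.91°, λ = atan2(p_y, p_x) ≈ 86.89°.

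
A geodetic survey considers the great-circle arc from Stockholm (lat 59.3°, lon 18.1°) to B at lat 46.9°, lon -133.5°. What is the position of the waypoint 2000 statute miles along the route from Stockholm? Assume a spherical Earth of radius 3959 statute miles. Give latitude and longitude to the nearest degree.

≈ lat 80°, lon -53°

Convert each endpoint to a unit vector on the sphere (x = cos φ cos λ, y = cos φ sin λ, z = sin φ).
The central angle between the endpoints is δ = arccos(p₁·p₂) ≈ 1.244 rad (71.3°). The total great-circle distance is δ·R ≈ 1.244 × 3959 ≈ 4925 mi, so the target fraction is f = 2000/4925 ≈ 0.406.
Interpolate at f ≈ 0.406 with slerp weights a = sin((1−f)δ)/sin δ ≈ 0.711, b = sin(fδ)/sin δ ≈ 0.511.
p = a·p₁ + b·p₂ ≈ (0.105, -0.140, 0.985); φ = arcsin(p_z) ≈ 79.91°, λ = atan2(p_y, p_x) ≈ -53.30°.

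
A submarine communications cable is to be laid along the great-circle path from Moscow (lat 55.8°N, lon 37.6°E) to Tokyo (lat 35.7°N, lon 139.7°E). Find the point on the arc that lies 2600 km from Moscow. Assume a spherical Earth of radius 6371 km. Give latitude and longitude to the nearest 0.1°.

≈ lat 60.8°N, lon 82.0°E

Convert each endpoint to a unit vector on the sphere (x = cos φ cos λ, y = cos φ sin λ, z = sin φ).
The central angle between the endpoints is δ = arccos(p₁·p₂) ≈ 1.173 rad (67.2°). The total great-circle distance is δ·R ≈ 1.173 × 6371 ≈ 7476 km, so the target fraction is f = 2600/7476 ≈ 0.348.
Interpolate at f ≈ 0.348 with slerp weights a = sin((1−f)δ)/sin δ ≈ 0.751, b = sin(fδ)/sin δ ≈ 0.430.
p = a·p₁ + b·p₂ ≈ (0.068, 0.484, 0.873); φ = arcsin(p_z) ≈ 60.76°, λ = atan2(p_y, p_x) ≈ 81.99°.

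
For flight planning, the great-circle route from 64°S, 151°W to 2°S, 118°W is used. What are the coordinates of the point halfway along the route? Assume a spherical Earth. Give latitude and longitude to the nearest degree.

≈ 34°S, 128°W

From cos δ = sin φ₁ sin φ₂ + cos φ₁ cos φ₂ cos Δλ, the central angle is δ ≈ 1.161 rad (66.5°).
Interpolate at f = 1/2 with slerp weights a = sin((1−f)δ)/sin δ ≈ 0.598, b = sin(fδ)/sin δ ≈ 0.598.
p = a·p₁ + b·p₂ ≈ (-0.510, -0.655, -0.558); φ = arcsin(p_z) ≈ -33.93°, λ = atan2(p_y, p_x) ≈ -127.91°.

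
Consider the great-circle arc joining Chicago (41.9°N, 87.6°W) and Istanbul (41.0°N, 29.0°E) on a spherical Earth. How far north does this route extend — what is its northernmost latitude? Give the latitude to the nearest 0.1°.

The great circle lies in the plane with unit normal n̂ = (p₁ × p₂)/|p₁ × p₂|.
Here n̂_z ≈ +0.511; the vertex latitude is φ_max = arccos|n̂_z| ≈ 59.3°.
Check via Clairaut: cos φ_max = |cos φ₁| · sin C = cos(41.9°)·sin(43.4°) ≈ 0.511, again giving ≈ 59.3°.

≈ 59.3°N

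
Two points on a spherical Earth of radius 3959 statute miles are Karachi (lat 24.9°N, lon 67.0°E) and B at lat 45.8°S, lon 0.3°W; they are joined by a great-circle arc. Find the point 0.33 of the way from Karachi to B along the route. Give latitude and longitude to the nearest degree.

≈ lat 0°N, lon 48°E

Convert each endpoint to a unit vector on the sphere (x = cos φ cos λ, y = cos φ sin λ, z = sin φ).
The central angle between the endpoints is δ = arccos(p₁·p₂) ≈ 1.629 rad (93.3°).
Interpolate at f = 0.33 with slerp weights a = sin((1−f)δ)/sin δ ≈ 0.889, b = sin(fδ)/sin δ ≈ 0.513.
p = a·p₁ + b·p₂ ≈ (0.672, 0.740, 0.007); φ = arcsin(p_z) ≈ 0.37°, λ = atan2(p_y, p_x) ≈ 47.74°.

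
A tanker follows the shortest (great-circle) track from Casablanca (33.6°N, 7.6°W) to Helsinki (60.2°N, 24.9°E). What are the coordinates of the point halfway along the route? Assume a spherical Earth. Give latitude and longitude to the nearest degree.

≈ 48°N, 4°E

From cos δ = sin φ₁ sin φ₂ + cos φ₁ cos φ₂ cos Δλ, the central angle is δ ≈ 0.593 rad (34.0°).
Interpolate at f = 1/2 with slerp weights a = sin((1−f)δ)/sin δ ≈ 0.523, b = sin(fδ)/sin δ ≈ 0.523.
p = a·p₁ + b·p₂ ≈ (0.667, 0.052, 0.743); φ = arcsin(p_z) ≈ 47.99°, λ = atan2(p_y, p_x) ≈ 4.44°.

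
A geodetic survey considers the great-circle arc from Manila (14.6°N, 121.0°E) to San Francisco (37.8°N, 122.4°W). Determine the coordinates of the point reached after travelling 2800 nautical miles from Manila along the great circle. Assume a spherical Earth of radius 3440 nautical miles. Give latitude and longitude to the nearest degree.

≈ 41°N, 165°E

Write both endpoints as unit vectors p₁, p₂ with components (cos φ cos λ, cos φ sin λ, sin φ).
The central angle between the endpoints is δ = arccos(p₁·p₂) ≈ 1.760 rad (100.8°). The total great-circle distance is δ·R ≈ 1.760 × 3440 ≈ 6054 nmi, so the target fraction is f = 2800/6054 ≈ 0.463.
Interpolate at f ≈ 0.463 with slerp weights a = sin((1−f)δ)/sin δ ≈ 0.826, b = sin(fδ)/sin δ ≈ 0.740.
p = a·p₁ + b·p₂ ≈ (-0.725, 0.191, 0.662); φ = arcsin(p_z) ≈ 41.44°, λ = atan2(p_y, p_x) ≈ 165.23°.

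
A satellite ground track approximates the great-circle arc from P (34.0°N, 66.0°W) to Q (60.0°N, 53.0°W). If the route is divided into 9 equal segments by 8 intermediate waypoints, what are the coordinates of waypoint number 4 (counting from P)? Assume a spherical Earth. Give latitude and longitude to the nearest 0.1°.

Convert each endpoint to a unit vector on the sphere (x = cos φ cos λ, y = cos φ sin λ, z = sin φ).
The central angle between the endpoints is δ = arccos(p₁·p₂) ≈ 0.477 rad (27.4°).
Interpolate at f = 4/9 with slerp weights a = sin((1−f)δ)/sin δ ≈ 0.570, b = sin(fδ)/sin δ ≈ 0.458.
p = a·p₁ + b·p₂ ≈ (0.330, -0.615, 0.716); φ = arcsin(p_z) ≈ 45.72°, λ = atan2(p_y, p_x) ≈ -61.77°.

≈ (45.7°N, 61.8°W)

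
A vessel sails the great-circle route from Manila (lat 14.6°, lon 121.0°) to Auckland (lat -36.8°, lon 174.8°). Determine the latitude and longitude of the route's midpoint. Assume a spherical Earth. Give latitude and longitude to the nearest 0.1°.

≈ lat -12.4°, lon 145.2°

From cos δ = sin φ₁ sin φ₂ + cos φ₁ cos φ₂ cos Δλ, the central angle is δ ≈ 1.259 rad (72.1°).
Interpolate at f = 1/2 with slerp weights a = sin((1−f)δ)/sin δ ≈ 0.619, b = sin(fδ)/sin δ ≈ 0.619.
p = a·p₁ + b·p₂ ≈ (-0.802, 0.558, -0.215); φ = arcsin(p_z) ≈ -12.39°, λ = atan2(p_y, p_x) ≈ 145.16°.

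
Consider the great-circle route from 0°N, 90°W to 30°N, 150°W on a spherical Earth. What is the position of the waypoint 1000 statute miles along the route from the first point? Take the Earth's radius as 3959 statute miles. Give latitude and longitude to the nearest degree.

≈ 8°N, 102°W

From cos δ = sin φ₁ sin φ₂ + cos φ₁ cos φ₂ cos Δλ, the central angle is δ ≈ 1.123 rad (64.3°). The total great-circle distance is δ·R ≈ 1.123 × 3959 ≈ 4446 mi, so the target fraction is f = 1000/4446 ≈ 0.225.
Interpolate at f ≈ 0.225 with slerp weights a = sin((1−f)δ)/sin δ ≈ 0.848, b = sin(fδ)/sin δ ≈ 0.277.
p = a·p₁ + b·p₂ ≈ (-0.208, -0.968, 0.139); φ = arcsin(p_z) ≈ 7.97°, λ = atan2(p_y, p_x) ≈ -102.12°.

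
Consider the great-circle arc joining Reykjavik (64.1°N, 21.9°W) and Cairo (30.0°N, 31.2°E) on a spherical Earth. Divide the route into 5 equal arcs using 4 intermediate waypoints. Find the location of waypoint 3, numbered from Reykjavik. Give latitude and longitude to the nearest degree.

≈ (46°N, 18°E)

Convert each endpoint to a unit vector on the sphere (x = cos φ cos λ, y = cos φ sin λ, z = sin φ).
The central angle between the endpoints is δ = arccos(p₁·p₂) ≈ 0.827 rad (47.4°).
Interpolate at f = 3/5 with slerp weights a = sin((1−f)δ)/sin δ ≈ 0.441, b = sin(fδ)/sin δ ≈ 0.647.
p = a·p₁ + b·p₂ ≈ (0.658, 0.218, 0.721); φ = arcsin(p_z) ≈ 46.10°, λ = atan2(p_y, p_x) ≈ 18.35°.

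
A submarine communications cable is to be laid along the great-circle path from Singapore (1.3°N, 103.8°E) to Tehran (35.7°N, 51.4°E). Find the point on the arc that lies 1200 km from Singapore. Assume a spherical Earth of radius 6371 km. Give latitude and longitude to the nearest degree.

≈ (8°N, 96°E)

The haversine formula gives a central angle δ ≈ 1.037 rad (59.4°) between the endpoints. The total great-circle distance is δ·R ≈ 1.037 × 6371 ≈ 6608 km, so the target fraction is f = 1200/6608 ≈ 0.182.
Interpolate at f ≈ 0.182 with slerp weights a = sin((1−f)δ)/sin δ ≈ 0.872, b = sin(fδ)/sin δ ≈ 0.217.
p = a·p₁ + b·p₂ ≈ (-0.098, 0.984, 0.147); φ = arcsin(p_z) ≈ 8.43°, λ = atan2(p_y, p_x) ≈ 95.67°.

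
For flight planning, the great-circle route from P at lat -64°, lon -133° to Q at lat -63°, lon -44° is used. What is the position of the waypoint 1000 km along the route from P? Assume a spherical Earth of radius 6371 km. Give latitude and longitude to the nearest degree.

≈ lat -69°, lon -114°

Write both endpoints as unit vectors p₁, p₂ with components (cos φ cos λ, cos φ sin λ, sin φ).
The central angle between the endpoints is δ = arccos(p₁·p₂) ≈ 0.636 rad (36.5°). The total great-circle distance is δ·R ≈ 0.636 × 6371 ≈ 4054 km, so the target fraction is f = 1000/4054 ≈ 0.247.
Interpolate at f ≈ 0.247 with slerp weights a = sin((1−f)δ)/sin δ ≈ 0.776, b = sin(fδ)/sin δ ≈ 0.263.
p = a·p₁ + b·p₂ ≈ (-0.146, -0.332, -0.932); φ = arcsin(p_z) ≈ -68.74°, λ = atan2(p_y, p_x) ≈ -113.77°.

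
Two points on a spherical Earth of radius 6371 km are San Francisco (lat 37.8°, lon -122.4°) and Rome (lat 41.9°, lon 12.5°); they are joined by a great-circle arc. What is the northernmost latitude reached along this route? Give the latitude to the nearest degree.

≈ 65°

The great circle lies in the plane with unit normal n̂ = (p₁ × p₂)/|p₁ × p₂|.
Here n̂_z ≈ +0.417; the vertex latitude is φ_max = arccos|n̂_z| ≈ 65.4°.
Check via Clairaut: cos φ_max = |cos φ₁| · sin C = cos(37.8°)·sin(31.8°) ≈ 0.417, again giving ≈ 65.4°.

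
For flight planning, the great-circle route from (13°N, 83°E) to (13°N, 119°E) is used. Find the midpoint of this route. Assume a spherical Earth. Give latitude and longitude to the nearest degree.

≈ (14°N, 101°E)

The haversine formula gives a central angle δ ≈ 0.612 rad (35.0°) between the endpoints.
Interpolate at f = 1/2 with slerp weights a = sin((1−f)δ)/sin δ ≈ 0.524, b = sin(fδ)/sin δ ≈ 0.524.
p = a·p₁ + b·p₂ ≈ (-0.185, 0.954, 0.236); φ = arcsin(p_z) ≈ 13.64°, λ = atan2(p_y, p_x) ≈ 101.00°.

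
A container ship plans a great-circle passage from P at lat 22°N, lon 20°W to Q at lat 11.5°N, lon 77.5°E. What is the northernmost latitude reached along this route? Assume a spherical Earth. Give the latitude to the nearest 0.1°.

The great circle lies in the plane with unit normal n̂ = (p₁ × p₂)/|p₁ × p₂|.
Here n̂_z ≈ +0.902; the vertex latitude is φ_max = arccos|n̂_z| ≈ 25.6°.
Check via Clairaut: cos φ_max = |cos φ₁| · sin C = cos(22.0°)·sin(76.5°) ≈ 0.902, again giving ≈ 25.6°.

≈ 25.6°N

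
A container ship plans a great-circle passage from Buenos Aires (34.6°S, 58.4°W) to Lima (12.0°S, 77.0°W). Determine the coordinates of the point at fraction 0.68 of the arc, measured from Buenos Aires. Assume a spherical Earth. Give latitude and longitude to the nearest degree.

Convert each endpoint to a unit vector on the sphere (x = cos φ cos λ, y = cos φ sin λ, z = sin φ).
The central angle between the endpoints is δ = arccos(p₁·p₂) ≈ 0.492 rad (28.2°).
Interpolate at f = 0.68 with slerp weights a = sin((1−f)δ)/sin δ ≈ 0.332, b = sin(fδ)/sin δ ≈ 0.695.
p = a·p₁ + b·p₂ ≈ (0.296, -0.895, -0.333); φ = arcsin(p_z) ≈ -19.45°, λ = atan2(p_y, p_x) ≈ -71.70°.

≈ 19°S, 72°W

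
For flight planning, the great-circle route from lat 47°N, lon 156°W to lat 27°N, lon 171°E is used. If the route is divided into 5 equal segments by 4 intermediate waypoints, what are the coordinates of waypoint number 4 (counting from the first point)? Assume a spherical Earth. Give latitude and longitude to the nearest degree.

≈ lat 32°N, lon 176°E

From cos δ = sin φ₁ sin φ₂ + cos φ₁ cos φ₂ cos Δλ, the central angle is δ ≈ 0.570 rad (32.7°).
Interpolate at f = 4/5 with slerp weights a = sin((1−f)δ)/sin δ ≈ 0.211, b = sin(fδ)/sin δ ≈ 0.816.
p = a·p₁ + b·p₂ ≈ (-0.850, 0.055, 0.525); φ = arcsin(p_z) ≈ 31.65°, λ = atan2(p_y, p_x) ≈ 176.28°.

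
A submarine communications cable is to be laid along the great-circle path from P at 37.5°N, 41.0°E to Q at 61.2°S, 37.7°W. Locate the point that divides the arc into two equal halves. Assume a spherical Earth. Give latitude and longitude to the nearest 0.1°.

The haversine formula gives a central angle δ ≈ 2.047 rad (117.3°) between the endpoints.
Interpolate at f = 1/2 with slerp weights a = sin((1−f)δ)/sin δ ≈ 0.961, b = sin(fδ)/sin δ ≈ 0.961.
p = a·p₁ + b·p₂ ≈ (0.942, 0.217, -0.257); φ = arcsin(p_z) ≈ -14.90°, λ = atan2(p_y, p_x) ≈ 12.98°.

≈ 14.9°S, 13.0°E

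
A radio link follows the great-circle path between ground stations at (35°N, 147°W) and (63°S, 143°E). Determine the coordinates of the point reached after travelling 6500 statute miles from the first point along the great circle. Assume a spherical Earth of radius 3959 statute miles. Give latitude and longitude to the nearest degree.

Convert each endpoint to a unit vector on the sphere (x = cos φ cos λ, y = cos φ sin λ, z = sin φ).
The central angle between the endpoints is δ = arccos(p₁·p₂) ≈ 1.965 rad (112.6°). The total great-circle distance is δ·R ≈ 1.965 × 3959 ≈ 7779 mi, so the target fraction is f = 6500/7779 ≈ 0.836.
Interpolate at f ≈ 0.836 with slerp weights a = sin((1−f)δ)/sin δ ≈ 0.344, b = sin(fδ)/sin δ ≈ 1.080.
p = a·p₁ + b·p₂ ≈ (-0.628, 0.142, -0.765); φ = arcsin(p_z) ≈ -49.94°, λ = atan2(p_y, p_x) ≈ 167.27°.

≈ (50°S, 167°E)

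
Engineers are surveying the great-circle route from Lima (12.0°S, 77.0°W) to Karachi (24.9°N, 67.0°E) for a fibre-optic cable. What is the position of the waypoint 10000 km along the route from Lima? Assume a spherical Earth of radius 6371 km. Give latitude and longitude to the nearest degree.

≈ 25°N, 7°E

Write both endpoints as unit vectors p₁, p₂ with components (cos φ cos λ, cos φ sin λ, sin φ).
The central angle between the endpoints is δ = arccos(p₁·p₂) ≈ 2.507 rad (143.6°). The total great-circle distance is δ·R ≈ 2.507 × 6371 ≈ 15972 km, so the target fraction is f = 10000/15972 ≈ 0.626.
Interpolate at f ≈ 0.626 with slerp weights a = sin((1−f)δ)/sin δ ≈ 1.360, b = sin(fδ)/sin δ ≈ 1.687.
p = a·p₁ + b·p₂ ≈ (0.897, 0.113, 0.428); φ = arcsin(p_z) ≈ 25.31°, λ = atan2(p_y, p_x) ≈ 7.15°.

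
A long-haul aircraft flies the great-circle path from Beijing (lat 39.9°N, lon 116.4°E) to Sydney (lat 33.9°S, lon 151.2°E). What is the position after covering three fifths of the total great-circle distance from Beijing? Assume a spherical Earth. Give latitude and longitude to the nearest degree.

Write both endpoints as unit vectors p₁, p₂ with components (cos φ cos λ, cos φ sin λ, sin φ).
The central angle between the endpoints is δ = arccos(p₁·p₂) ≈ 1.405 rad (80.5°).
Interpolate at f = 3/5 with slerp weights a = sin((1−f)δ)/sin δ ≈ 0.540, b = sin(fδ)/sin δ ≈ 0.757.
p = a·p₁ + b·p₂ ≈ (-0.735, 0.674, -0.076); φ = arcsin(p_z) ≈ -4.34°, λ = atan2(p_y, p_x) ≈ 137.48°.

≈ lat 4°S, lon 137°E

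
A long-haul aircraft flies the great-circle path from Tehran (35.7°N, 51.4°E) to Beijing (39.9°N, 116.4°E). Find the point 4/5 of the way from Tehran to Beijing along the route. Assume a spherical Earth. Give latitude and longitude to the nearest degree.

Write both endpoints as unit vectors p₁, p₂ with components (cos φ cos λ, cos φ sin λ, sin φ).
The central angle between the endpoints is δ = arccos(p₁·p₂) ≈ 0.879 rad (50.4°).
Interpolate at f = 4/5 with slerp weights a = sin((1−f)δ)/sin δ ≈ 0.227, b = sin(fδ)/sin δ ≈ 0.840.
p = a·p₁ + b·p₂ ≈ (-0.171, 0.721, 0.671); φ = arcsin(p_z) ≈ 42.16°, λ = atan2(p_y, p_x) ≈ 103.37°.

≈ 42°N, 103°E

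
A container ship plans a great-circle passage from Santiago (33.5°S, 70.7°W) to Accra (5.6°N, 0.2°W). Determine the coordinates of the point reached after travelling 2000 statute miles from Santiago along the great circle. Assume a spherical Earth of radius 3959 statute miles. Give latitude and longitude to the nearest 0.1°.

Convert each endpoint to a unit vector on the sphere (x = cos φ cos λ, y = cos φ sin λ, z = sin φ).
The central angle between the endpoints is δ = arccos(p₁·p₂) ≈ 1.346 rad (77.1°). The total great-circle distance is δ·R ≈ 1.346 × 3959 ≈ 5328 mi, so the target fraction is f = 2000/5328 ≈ 0.375.
Interpolate at f ≈ 0.375 with slerp weights a = sin((1−f)δ)/sin δ ≈ 0.764, b = sin(fδ)/sin δ ≈ 0.496.
p = a·p₁ + b·p₂ ≈ (0.705, -0.603, -0.373); φ = arcsin(p_z) ≈ -21.92°, λ = atan2(p_y, p_x) ≈ -40.56°.

≈ 21.9°S, 40.6°W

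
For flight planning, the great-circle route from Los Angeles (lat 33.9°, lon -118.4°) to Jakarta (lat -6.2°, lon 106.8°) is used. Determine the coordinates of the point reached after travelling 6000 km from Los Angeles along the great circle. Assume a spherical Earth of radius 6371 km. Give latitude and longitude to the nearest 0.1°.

≈ lat 36.3°, lon 174.3°

The haversine formula gives a central angle δ ≈ 2.267 rad (129.9°) between the endpoints. The total great-circle distance is δ·R ≈ 2.267 × 6371 ≈ 14446 km, so the target fraction is f = 6000/14446 ≈ 0.415.
Interpolate at f ≈ 0.415 with slerp weights a = sin((1−f)δ)/sin δ ≈ 1.265, b = sin(fδ)/sin δ ≈ 1.054.
p = a·p₁ + b·p₂ ≈ (-0.802, 0.080, 0.592); φ = arcsin(p_z) ≈ 36.27°, λ = atan2(p_y, p_x) ≈ 174.31°.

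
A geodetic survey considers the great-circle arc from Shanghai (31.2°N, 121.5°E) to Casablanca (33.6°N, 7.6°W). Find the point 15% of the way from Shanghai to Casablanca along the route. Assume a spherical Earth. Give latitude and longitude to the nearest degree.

The haversine formula gives a central angle δ ≈ 1.734 rad (99.4°) between the endpoints.
Interpolate at f = 0.15 with slerp weights a = sin((1−f)δ)/sin δ ≈ 1.009, b = sin(fδ)/sin δ ≈ 0.261.
p = a·p₁ + b·p₂ ≈ (-0.236, 0.707, 0.667); φ = arcsin(p_z) ≈ 41.82°, λ = atan2(p_y, p_x) ≈ 108.43°.

≈ 42°N, 108°E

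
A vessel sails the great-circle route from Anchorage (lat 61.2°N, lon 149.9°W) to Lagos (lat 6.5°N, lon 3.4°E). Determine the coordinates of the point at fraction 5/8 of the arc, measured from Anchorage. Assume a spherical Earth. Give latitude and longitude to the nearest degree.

≈ lat 46°N, lon 9°W

Convert each endpoint to a unit vector on the sphere (x = cos φ cos λ, y = cos φ sin λ, z = sin φ).
The central angle between the endpoints is δ = arccos(p₁·p₂) ≈ 1.905 rad (109.2°).
Interpolate at f = 5/8 with slerp weights a = sin((1−f)δ)/sin δ ≈ 0.694, b = sin(fδ)/sin δ ≈ 0.983.
p = a·p₁ + b·p₂ ≈ (0.686, -0.110, 0.719); φ = arcsin(p_z) ≈ 45.99°, λ = atan2(p_y, p_x) ≈ -9.08°.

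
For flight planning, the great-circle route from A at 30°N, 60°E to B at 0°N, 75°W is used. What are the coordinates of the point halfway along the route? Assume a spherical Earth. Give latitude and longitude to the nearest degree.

≈ 35°N, 17°W

Write both endpoints as unit vectors p₁, p₂ with components (cos φ cos λ, cos φ sin λ, sin φ).
The central angle between the endpoints is δ = arccos(p₁·p₂) ≈ 2.230 rad (127.8°).
Interpolate at f = 1/2 with slerp weights a = sin((1−f)δ)/sin δ ≈ 1.136, b = sin(fδ)/sin δ ≈ 1.136.
p = a·p₁ + b·p₂ ≈ (0.786, -0.245, 0.568); φ = arcsin(p_z) ≈ 34.60°, λ = atan2(p_y, p_x) ≈ -17.33°.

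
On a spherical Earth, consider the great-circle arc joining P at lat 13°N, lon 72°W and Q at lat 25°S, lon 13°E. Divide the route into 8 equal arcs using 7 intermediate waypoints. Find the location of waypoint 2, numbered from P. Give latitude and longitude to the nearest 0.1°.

The haversine formula gives a central angle δ ≈ 1.589 rad (91.0°) between the endpoints.
Interpolate at f = 2/8 with slerp weights a = sin((1−f)δ)/sin δ ≈ 0.929, b = sin(fδ)/sin δ ≈ 0.387.
p = a·p₁ + b·p₂ ≈ (0.621, -0.782, 0.045); φ = arcsin(p_z) ≈ 2.61°, λ = atan2(p_y, p_x) ≈ -51.53°.

≈ lat 2.6°N, lon 51.5°W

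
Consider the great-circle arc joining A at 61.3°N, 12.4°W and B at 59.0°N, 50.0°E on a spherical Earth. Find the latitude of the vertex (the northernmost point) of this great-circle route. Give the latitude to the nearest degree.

≈ 64°N

The great circle lies in the plane with unit normal n̂ = (p₁ × p₂)/|p₁ × p₂|.
Here n̂_z ≈ +0.439; the vertex latitude is φ_max = arccos|n̂_z| ≈ 64.0°.
Check via Clairaut: cos φ_max = |cos φ₁| · sin C = cos(61.3°)·sin(66.1°) ≈ 0.439, again giving ≈ 64.0°.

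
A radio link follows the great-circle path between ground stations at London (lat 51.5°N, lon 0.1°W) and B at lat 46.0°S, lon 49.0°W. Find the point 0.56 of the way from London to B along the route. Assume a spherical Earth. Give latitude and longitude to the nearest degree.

From cos δ = sin φ₁ sin φ₂ + cos φ₁ cos φ₂ cos Δλ, the central angle is δ ≈ 1.853 rad (106.2°).
Interpolate at f = 0.56 with slerp weights a = sin((1−f)δ)/sin δ ≈ 0.758, b = sin(fδ)/sin δ ≈ 0.897.
p = a·p₁ + b·p₂ ≈ (0.881, -0.471, -0.052); φ = arcsin(p_z) ≈ -2.97°, λ = atan2(p_y, p_x) ≈ -28.14°.

≈ lat 3°S, lon 28°W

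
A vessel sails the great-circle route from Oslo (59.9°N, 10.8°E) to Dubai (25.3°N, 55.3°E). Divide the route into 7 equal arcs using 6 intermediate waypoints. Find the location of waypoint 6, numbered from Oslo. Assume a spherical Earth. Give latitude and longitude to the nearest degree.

≈ 31°N, 52°E

From cos δ = sin φ₁ sin φ₂ + cos φ₁ cos φ₂ cos Δλ, the central angle is δ ≈ 0.805 rad (46.1°).
Interpolate at f = 6/7 with slerp weights a = sin((1−f)δ)/sin δ ≈ 0.159, b = sin(fδ)/sin δ ≈ 0.883.
p = a·p₁ + b·p₂ ≈ (0.533, 0.671, 0.515); φ = arcsin(p_z) ≈ 31.00°, λ = atan2(p_y, p_x) ≈ 51.56°.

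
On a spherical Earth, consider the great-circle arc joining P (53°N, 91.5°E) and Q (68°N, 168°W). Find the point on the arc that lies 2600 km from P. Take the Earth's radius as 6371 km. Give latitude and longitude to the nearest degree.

≈ (70°N, 128°E)

From cos δ = sin φ₁ sin φ₂ + cos φ₁ cos φ₂ cos Δλ, the central angle is δ ≈ 0.796 rad (45.6°). The total great-circle distance is δ·R ≈ 0.796 × 6371 ≈ 5073 km, so the target fraction is f = 2600/5073 ≈ 0.513.
Interpolate at f ≈ 0.513 with slerp weights a = sin((1−f)δ)/sin δ ≈ 0.530, b = sin(fδ)/sin δ ≈ 0.555.
p = a·p₁ + b·p₂ ≈ (-0.212, 0.275, 0.938); φ = arcsin(p_z) ≈ 69.67°, λ = atan2(p_y, p_x) ≈ 127.57°.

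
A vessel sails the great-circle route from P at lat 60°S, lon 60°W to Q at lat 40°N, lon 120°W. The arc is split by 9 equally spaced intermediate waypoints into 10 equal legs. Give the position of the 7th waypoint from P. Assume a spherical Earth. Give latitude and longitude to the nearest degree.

Write both endpoints as unit vectors p₁, p₂ with components (cos φ cos λ, cos φ sin λ, sin φ).
The central angle between the endpoints is δ = arccos(p₁·p₂) ≈ 1.945 rad (111.4°).
Interpolate at f = 7/10 with slerp weights a = sin((1−f)δ)/sin δ ≈ 0.592, b = sin(fδ)/sin δ ≈ 1.051.
p = a·p₁ + b·p₂ ≈ (-0.255, -0.953, 0.163); φ = arcsin(p_z) ≈ 9.38°, λ = atan2(p_y, p_x) ≈ -104.95°.

≈ lat 9°N, lon 105°W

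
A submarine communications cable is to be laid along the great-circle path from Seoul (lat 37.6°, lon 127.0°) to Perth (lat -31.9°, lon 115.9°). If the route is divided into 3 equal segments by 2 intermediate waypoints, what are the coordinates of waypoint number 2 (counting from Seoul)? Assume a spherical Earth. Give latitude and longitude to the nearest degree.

The haversine formula gives a central angle δ ≈ 1.226 rad (70.3°) between the endpoints.
Interpolate at f = 2/3 with slerp weights a = sin((1−f)δ)/sin δ ≈ 0.422, b = sin(fδ)/sin δ ≈ 0.775.
p = a·p₁ + b·p₂ ≈ (-0.489, 0.859, -0.152); φ = arcsin(p_z) ≈ -8.74°, λ = atan2(p_y, p_x) ≈ 119.64°.

≈ lat -9°, lon 120°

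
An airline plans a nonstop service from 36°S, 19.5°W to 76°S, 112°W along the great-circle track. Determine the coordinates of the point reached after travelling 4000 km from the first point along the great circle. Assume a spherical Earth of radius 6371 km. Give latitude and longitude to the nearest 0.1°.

Convert each endpoint to a unit vector on the sphere (x = cos φ cos λ, y = cos φ sin λ, z = sin φ).
The central angle between the endpoints is δ = arccos(p₁·p₂) ≈ 0.974 rad (55.8°). The total great-circle distance is δ·R ≈ 0.974 × 6371 ≈ 6207 km, so the target fraction is f = 4000/6207 ≈ 0.644.
Interpolate at f ≈ 0.644 with slerp weights a = sin((1−f)δ)/sin δ ≈ 0.410, b = sin(fδ)/sin δ ≈ 0.710.
p = a·p₁ + b·p₂ ≈ (0.249, -0.270, -0.930); φ = arcsin(p_z) ≈ -68.46°, λ = atan2(p_y, p_x) ≈ -47.37°.

≈ 68.5°S, 47.4°W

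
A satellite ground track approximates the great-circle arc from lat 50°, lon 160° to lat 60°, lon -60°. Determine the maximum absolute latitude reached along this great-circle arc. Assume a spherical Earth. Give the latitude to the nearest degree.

The great circle lies in the plane with unit normal n̂ = (p₁ × p₂)/|p₁ × p₂|.
Here n̂_z ≈ +0.227; the vertex latitude is φ_max = arccos|n̂_z| ≈ 76.9°.
Check via Clairaut: cos φ_max = |cos φ₁| · sin C = cos(50.0°)·sin(20.7°) ≈ 0.227, again giving ≈ 76.9°.

≈ 77°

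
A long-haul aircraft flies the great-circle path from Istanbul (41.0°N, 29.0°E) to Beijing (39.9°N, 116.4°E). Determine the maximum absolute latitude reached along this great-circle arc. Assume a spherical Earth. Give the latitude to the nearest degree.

≈ 50°N

The great circle lies in the plane with unit normal n̂ = (p₁ × p₂)/|p₁ × p₂|.
Here n̂_z ≈ +0.647; the vertex latitude is φ_max = arccos|n̂_z| ≈ 49.7°.
Check via Clairaut: cos φ_max = |cos φ₁| · sin C = cos(41.0°)·sin(59.0°) ≈ 0.647, again giving ≈ 49.7°.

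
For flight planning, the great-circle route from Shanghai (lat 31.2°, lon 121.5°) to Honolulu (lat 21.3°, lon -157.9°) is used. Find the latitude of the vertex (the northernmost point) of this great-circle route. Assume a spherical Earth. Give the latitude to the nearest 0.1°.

The great circle lies in the plane with unit normal n̂ = (p₁ × p₂)/|p₁ × p₂|.
Here n̂_z ≈ +0.829; the vertex latitude is φ_max = arccos|n̂_z| ≈ 34.0°.
Check via Clairaut: cos φ_max = |cos φ₁| · sin C = cos(31.2°)·sin(75.8°) ≈ 0.829, again giving ≈ 34.0°.

≈ 34.0°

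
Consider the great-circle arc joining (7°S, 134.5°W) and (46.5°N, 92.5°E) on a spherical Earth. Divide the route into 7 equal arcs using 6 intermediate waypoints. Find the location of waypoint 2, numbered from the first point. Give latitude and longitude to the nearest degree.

From cos δ = sin φ₁ sin φ₂ + cos φ₁ cos φ₂ cos Δλ, the central angle is δ ≈ 2.158 rad (123.7°).
Interpolate at f = 2/7 with slerp weights a = sin((1−f)δ)/sin δ ≈ 1.201, b = sin(fδ)/sin δ ≈ 0.695.
p = a·p₁ + b·p₂ ≈ (-0.856, -0.372, 0.358); φ = arcsin(p_z) ≈ 20.96°, λ = atan2(p_y, p_x) ≈ -156.50°.

≈ (21°N, 156°W)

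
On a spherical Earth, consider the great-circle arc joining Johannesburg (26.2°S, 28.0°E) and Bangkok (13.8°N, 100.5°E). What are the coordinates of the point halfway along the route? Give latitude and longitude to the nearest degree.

≈ 8°S, 66°E

Convert each endpoint to a unit vector on the sphere (x = cos φ cos λ, y = cos φ sin λ, z = sin φ).
The central angle between the endpoints is δ = arccos(p₁·p₂) ≈ 1.413 rad (81.0°).
Interpolate at f = 1/2 with slerp weights a = sin((1−f)δ)/sin δ ≈ 0.657, b = sin(fδ)/sin δ ≈ 0.657.
p = a·p₁ + b·p₂ ≈ (0.405, 0.905, -0.133); φ = arcsin(p_z) ≈ -7.67°, λ = atan2(p_y, p_x) ≈ 65.91°.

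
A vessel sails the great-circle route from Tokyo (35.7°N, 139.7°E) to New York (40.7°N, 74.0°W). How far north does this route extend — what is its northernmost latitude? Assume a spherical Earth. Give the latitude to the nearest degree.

≈ 70°N

The great circle lies in the plane with unit normal n̂ = (p₁ × p₂)/|p₁ × p₂|.
Here n̂_z ≈ +0.345; the vertex latitude is φ_max = arccos|n̂_z| ≈ 69.8°.
Check via Clairaut: cos φ_max = |cos φ₁| · sin C = cos(35.7°)·sin(25.1°) ≈ 0.345, again giving ≈ 69.8°.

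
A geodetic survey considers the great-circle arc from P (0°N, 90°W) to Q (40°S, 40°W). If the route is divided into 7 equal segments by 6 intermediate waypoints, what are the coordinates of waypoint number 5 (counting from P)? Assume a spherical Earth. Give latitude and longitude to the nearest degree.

≈ (30°S, 58°W)

From cos δ = sin φ₁ sin φ₂ + cos φ₁ cos φ₂ cos Δλ, the central angle is δ ≈ 1.056 rad (60.5°).
Interpolate at f = 5/7 with slerp weights a = sin((1−f)δ)/sin δ ≈ 0.341, b = sin(fδ)/sin δ ≈ 0.787.
p = a·p₁ + b·p₂ ≈ (0.462, -0.729, -0.506); φ = arcsin(p_z) ≈ -30.38°, λ = atan2(p_y, p_x) ≈ -57.65°.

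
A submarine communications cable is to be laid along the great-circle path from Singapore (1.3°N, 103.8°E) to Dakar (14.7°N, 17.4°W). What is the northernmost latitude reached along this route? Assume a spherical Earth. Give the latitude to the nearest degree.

The great circle lies in the plane with unit normal n̂ = (p₁ × p₂)/|p₁ × p₂|.
Here n̂_z ≈ -0.952; the vertex latitude is φ_max = arccos|n̂_z| ≈ 17.8°.

≈ 18°N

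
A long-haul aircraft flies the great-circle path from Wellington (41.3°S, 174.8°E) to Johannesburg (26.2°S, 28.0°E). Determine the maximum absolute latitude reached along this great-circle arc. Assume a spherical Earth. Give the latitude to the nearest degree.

The great circle lies in the plane with unit normal n̂ = (p₁ × p₂)/|p₁ × p₂|.
Here n̂_z ≈ -0.384; the vertex latitude is φ_max = arccos|n̂_z| ≈ 67.4°.
Check via Clairaut: cos φ_max = |cos φ₁| · sin C = cos(41.3°)·sin(149.3°) ≈ 0.384, again giving ≈ 67.4°.

≈ 67°S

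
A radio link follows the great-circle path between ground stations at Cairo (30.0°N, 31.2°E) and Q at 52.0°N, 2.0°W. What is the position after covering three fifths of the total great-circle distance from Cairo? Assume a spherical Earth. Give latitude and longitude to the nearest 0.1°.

Write both endpoints as unit vectors p₁, p₂ with components (cos φ cos λ, cos φ sin λ, sin φ).
The central angle between the endpoints is δ = arccos(p₁·p₂) ≈ 0.573 rad (32.8°).
Interpolate at f = 3/5 with slerp weights a = sin((1−f)δ)/sin δ ≈ 0.419, b = sin(fδ)/sin δ ≈ 0.622.
p = a·p₁ + b·p₂ ≈ (0.693, 0.175, 0.699); φ = arcsin(p_z) ≈ 44.38°, λ = atan2(p_y, p_x) ≈ 14.15°.

≈ 44.4°N, 14.1°E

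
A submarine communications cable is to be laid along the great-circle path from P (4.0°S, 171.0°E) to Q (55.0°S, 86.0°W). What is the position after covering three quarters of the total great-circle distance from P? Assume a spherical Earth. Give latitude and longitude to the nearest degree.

Write both endpoints as unit vectors p₁, p₂ with components (cos φ cos λ, cos φ sin λ, sin φ).
The central angle between the endpoints is δ = arccos(p₁·p₂) ≈ 1.642 rad (94.1°).
Interpolate at f = 3/4 with slerp weights a = sin((1−f)δ)/sin δ ≈ 0.400, b = sin(fδ)/sin δ ≈ 0.946.
p = a·p₁ + b·p₂ ≈ (-0.356, -0.479, -0.802); φ = arcsin(p_z) ≈ -53.36°, λ = atan2(p_y, p_x) ≈ -126.68°.

≈ (53°S, 127°W)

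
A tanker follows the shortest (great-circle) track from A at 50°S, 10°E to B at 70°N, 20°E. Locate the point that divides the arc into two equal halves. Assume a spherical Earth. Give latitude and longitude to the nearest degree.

≈ 10°N, 13°E

From cos δ = sin φ₁ sin φ₂ + cos φ₁ cos φ₂ cos Δλ, the central angle is δ ≈ 2.098 rad (120.2°).
Interpolate at f = 1/2 with slerp weights a = sin((1−f)δ)/sin δ ≈ 1.003, b = sin(fδ)/sin δ ≈ 1.003.
p = a·p₁ + b·p₂ ≈ (0.958, 0.229, 0.174); φ = arcsin(p_z) ≈ 10.03°, λ = atan2(p_y, p_x) ≈ 13.47°.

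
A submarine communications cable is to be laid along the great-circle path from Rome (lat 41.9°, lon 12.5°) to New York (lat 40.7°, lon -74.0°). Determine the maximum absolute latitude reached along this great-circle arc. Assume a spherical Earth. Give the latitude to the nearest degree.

The great circle lies in the plane with unit normal n̂ = (p₁ × p₂)/|p₁ × p₂|.
Here n̂_z ≈ -0.638; the vertex latitude is φ_max = arccos|n̂_z| ≈ 50.4°.
Check via Clairaut: cos φ_max = |cos φ₁| · sin C = cos(41.9°)·sin(59.0°) ≈ 0.638, again giving ≈ 50.4°.

≈ 50°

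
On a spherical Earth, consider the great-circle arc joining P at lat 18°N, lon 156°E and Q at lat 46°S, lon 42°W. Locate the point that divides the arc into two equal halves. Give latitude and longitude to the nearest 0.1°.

≈ lat 48.6°S, lon 167.5°W

From cos δ = sin φ₁ sin φ₂ + cos φ₁ cos φ₂ cos Δλ, the central angle is δ ≈ 2.588 rad (148.3°).
Interpolate at f = 1/2 with slerp weights a = sin((1−f)δ)/sin δ ≈ 1.829, b = sin(fδ)/sin δ ≈ 1.829.
p = a·p₁ + b·p₂ ≈ (-0.645, -0.143, -0.751); φ = arcsin(p_z) ≈ -48.65°, λ = atan2(p_y, p_x) ≈ -167.53°.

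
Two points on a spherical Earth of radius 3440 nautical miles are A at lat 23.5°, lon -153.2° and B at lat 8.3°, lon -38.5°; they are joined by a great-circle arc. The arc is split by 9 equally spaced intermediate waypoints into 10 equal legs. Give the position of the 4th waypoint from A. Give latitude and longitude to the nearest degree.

Convert each endpoint to a unit vector on the sphere (x = cos φ cos λ, y = cos φ sin λ, z = sin φ).
The central angle between the endpoints is δ = arccos(p₁·p₂) ≈ 1.898 rad (108.8°).
Interpolate at f = 4/10 with slerp weights a = sin((1−f)δ)/sin δ ≈ 0.959, b = sin(fδ)/sin δ ≈ 0.727.
p = a·p₁ + b·p₂ ≈ (-0.222, -0.844, 0.487); φ = arcsin(p_z) ≈ 29.17°, λ = atan2(p_y, p_x) ≈ -104.74°.

≈ lat 29°, lon -105°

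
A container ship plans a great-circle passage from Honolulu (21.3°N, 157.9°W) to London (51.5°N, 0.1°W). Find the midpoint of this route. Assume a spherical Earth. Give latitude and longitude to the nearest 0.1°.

From cos δ = sin φ₁ sin φ₂ + cos φ₁ cos φ₂ cos Δλ, the central angle is δ ≈ 1.826 rad (104.6°).
Interpolate at f = 1/2 with slerp weights a = sin((1−f)δ)/sin δ ≈ 0.818, b = sin(fδ)/sin δ ≈ 0.818.
p = a·p₁ + b·p₂ ≈ (-0.197, -0.288, 0.937); φ = arcsin(p_z) ≈ 69.60°, λ = atan2(p_y, p_x) ≈ -124.40°.

≈ 69.6°N, 124.4°W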